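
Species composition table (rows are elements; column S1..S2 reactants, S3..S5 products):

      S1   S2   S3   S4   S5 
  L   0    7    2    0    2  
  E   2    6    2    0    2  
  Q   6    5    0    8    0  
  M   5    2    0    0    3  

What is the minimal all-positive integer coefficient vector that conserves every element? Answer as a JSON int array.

L: 1·0+2·7 = 14 | 4·2+2·0+3·2 = 14
E: 1·2+2·6 = 14 | 4·2+2·0+3·2 = 14
Q: 1·6+2·5 = 16 | 4·0+2·8+3·0 = 16
M: 1·5+2·2 = 9 | 4·0+2·0+3·3 = 9
gcd(1,2,4,2,3) = 1

Coefficients: [1, 2, 4, 2, 3]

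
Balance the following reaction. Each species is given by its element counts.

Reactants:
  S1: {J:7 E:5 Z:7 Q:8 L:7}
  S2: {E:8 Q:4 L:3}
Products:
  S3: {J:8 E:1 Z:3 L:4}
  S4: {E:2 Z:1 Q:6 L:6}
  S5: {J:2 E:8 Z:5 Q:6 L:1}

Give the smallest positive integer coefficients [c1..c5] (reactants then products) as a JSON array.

Coefficients: [6, 3, 4, 5, 5]

J: 6·7+3·0 = 42 | 4·8+5·0+5·2 = 42
E: 6·5+3·8 = 54 | 4·1+5·2+5·8 = 54
Z: 6·7+3·0 = 42 | 4·3+5·1+5·5 = 42
Q: 6·8+3·4 = 60 | 4·0+5·6+5·6 = 60
L: 6·7+3·3 = 51 | 4·4+5·6+5·1 = 51
gcd(6,3,4,5,5) = 1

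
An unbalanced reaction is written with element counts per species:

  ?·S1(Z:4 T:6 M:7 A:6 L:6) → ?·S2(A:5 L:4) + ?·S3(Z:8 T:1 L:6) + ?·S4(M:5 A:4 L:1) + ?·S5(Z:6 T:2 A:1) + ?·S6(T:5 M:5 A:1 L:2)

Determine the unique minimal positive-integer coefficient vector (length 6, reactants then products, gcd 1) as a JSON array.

Z: 5·4 = 20 | 3·0+1·8+2·0+2·6+5·0 = 20
T: 5·6 = 30 | 3·0+1·1+2·0+2·2+5·5 = 30
M: 5·7 = 35 | 3·0+1·0+2·5+2·0+5·5 = 35
A: 5·6 = 30 | 3·5+1·0+2·4+2·1+5·1 = 30
L: 5·6 = 30 | 3·4+1·6+2·1+2·0+5·2 = 30
gcd(5,3,1,2,2,5) = 1

Coefficients: [5, 3, 1, 2, 2, 5]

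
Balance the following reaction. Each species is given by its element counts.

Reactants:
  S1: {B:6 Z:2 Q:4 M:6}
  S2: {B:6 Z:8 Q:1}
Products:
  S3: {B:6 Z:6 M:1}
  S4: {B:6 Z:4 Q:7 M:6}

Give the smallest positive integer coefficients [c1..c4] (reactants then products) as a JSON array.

Coefficients: [4, 5, 6, 3]

B: 4·6+5·6 = 54 | 6·6+3·6 = 54
Z: 4·2+5·8 = 48 | 6·6+3·4 = 48
Q: 4·4+5·1 = 21 | 6·0+3·7 = 21
M: 4·6+5·0 = 24 | 6·1+3·6 = 24
gcd(4,5,6,3) = 1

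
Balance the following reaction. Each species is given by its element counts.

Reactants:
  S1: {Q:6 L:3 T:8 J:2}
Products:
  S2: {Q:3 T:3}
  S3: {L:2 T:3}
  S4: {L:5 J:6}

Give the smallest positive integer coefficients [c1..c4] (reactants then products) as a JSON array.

Q: 3·6 = 18 | 6·3+2·0+1·0 = 18
L: 3·3 = 9 | 6·0+2·2+1·5 = 9
T: 3·8 = 24 | 6·3+2·3+1·0 = 24
J: 3·2 = 6 | 6·0+2·0+1·6 = 6
gcd(3,6,2,1) = 1

Coefficients: [3, 6, 2, 1]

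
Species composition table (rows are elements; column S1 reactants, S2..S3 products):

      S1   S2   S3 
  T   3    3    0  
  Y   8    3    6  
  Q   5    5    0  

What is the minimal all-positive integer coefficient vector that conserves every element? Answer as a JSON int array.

Coefficients: [6, 6, 5]

T: 6·3 = 18 | 6·3+5·0 = 18
Y: 6·8 = 48 | 6·3+5·6 = 48
Q: 6·5 = 30 | 6·5+5·0 = 30
gcd(6,6,5) = 1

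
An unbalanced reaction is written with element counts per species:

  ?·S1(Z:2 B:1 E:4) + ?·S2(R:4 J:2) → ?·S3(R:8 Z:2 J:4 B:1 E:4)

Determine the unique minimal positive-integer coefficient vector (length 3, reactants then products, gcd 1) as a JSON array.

R: 1·0+2·4 = 8 | 1·8 = 8
Z: 1·2+2·0 = 2 | 1·2 = 2
J: 1·0+2·2 = 4 | 1·4 = 4
B: 1·1+2·0 = 1 | 1·1 = 1
E: 1·4+2·0 = 4 | 1·4 = 4
gcd(1,2,1) = 1

Coefficients: [1, 2, 1]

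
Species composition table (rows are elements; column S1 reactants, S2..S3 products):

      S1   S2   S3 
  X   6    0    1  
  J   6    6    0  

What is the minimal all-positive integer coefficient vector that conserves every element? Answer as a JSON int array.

X: 1·6 = 6 | 1·0+6·1 = 6
J: 1·6 = 6 | 1·6+6·0 = 6
gcd(1,1,6) = 1

Coefficients: [1, 1, 6]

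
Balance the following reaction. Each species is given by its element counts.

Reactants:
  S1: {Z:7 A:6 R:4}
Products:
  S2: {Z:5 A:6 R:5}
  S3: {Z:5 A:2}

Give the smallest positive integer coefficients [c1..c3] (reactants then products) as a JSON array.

Z: 5·7 = 35 | 4·5+3·5 = 35
A: 5·6 = 30 | 4·6+3·2 = 30
R: 5·4 = 20 | 4·5+3·0 = 20
gcd(5,4,3) = 1

Coefficients: [5, 4, 3]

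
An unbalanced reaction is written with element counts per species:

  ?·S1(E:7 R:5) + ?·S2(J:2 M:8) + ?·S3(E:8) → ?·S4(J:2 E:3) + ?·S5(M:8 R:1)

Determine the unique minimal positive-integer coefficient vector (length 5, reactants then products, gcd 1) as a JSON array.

J: 1·0+5·2+1·0 = 10 | 5·2+5·0 = 10
E: 1·7+5·0+1·8 = 15 | 5·3+5·0 = 15
M: 1·0+5·8+1·0 = 40 | 5·0+5·8 = 40
R: 1·5+5·0+1·0 = 5 | 5·0+5·1 = 5
gcd(1,5,1,5,5) = 1

Coefficients: [1, 5, 1, 5, 5]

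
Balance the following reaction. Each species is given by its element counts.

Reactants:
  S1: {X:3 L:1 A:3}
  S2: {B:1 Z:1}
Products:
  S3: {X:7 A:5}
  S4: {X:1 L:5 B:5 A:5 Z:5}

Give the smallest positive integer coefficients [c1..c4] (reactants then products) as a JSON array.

X: 5·3+5·0 = 15 | 2·7+1·1 = 15
L: 5·1+5·0 = 5 | 2·0+1·5 = 5
B: 5·0+5·1 = 5 | 2·0+1·5 = 5
A: 5·3+5·0 = 15 | 2·5+1·5 = 15
Z: 5·0+5·1 = 5 | 2·0+1·5 = 5
gcd(5,5,2,1) = 1

Coefficients: [5, 5, 2, 1]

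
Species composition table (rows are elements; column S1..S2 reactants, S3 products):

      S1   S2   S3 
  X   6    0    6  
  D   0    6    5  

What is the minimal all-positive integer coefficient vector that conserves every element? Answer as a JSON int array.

Coefficients: [6, 5, 6]

X: 6·6+5·0 = 36 | 6·6 = 36
D: 6·0+5·6 = 30 | 6·5 = 30
gcd(6,5,6) = 1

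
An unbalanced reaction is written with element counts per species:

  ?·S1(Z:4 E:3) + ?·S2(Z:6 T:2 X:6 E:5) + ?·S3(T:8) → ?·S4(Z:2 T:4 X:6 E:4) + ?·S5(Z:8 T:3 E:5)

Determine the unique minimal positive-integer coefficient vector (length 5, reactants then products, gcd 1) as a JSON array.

Coefficients: [3, 1, 1, 1, 2]

Z: 3·4+1·6+1·0 = 18 | 1·2+2·8 = 18
T: 3·0+1·2+1·8 = 10 | 1·4+2·3 = 10
X: 3·0+1·6+1·0 = 6 | 1·6+2·0 = 6
E: 3·3+1·5+1·0 = 14 | 1·4+2·5 = 14
gcd(3,1,1,1,2) = 1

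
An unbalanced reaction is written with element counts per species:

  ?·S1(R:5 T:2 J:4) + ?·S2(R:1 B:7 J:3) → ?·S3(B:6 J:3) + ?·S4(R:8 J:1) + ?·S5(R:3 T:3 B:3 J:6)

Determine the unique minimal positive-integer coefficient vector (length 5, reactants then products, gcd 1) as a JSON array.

R: 6·5+6·1 = 36 | 5·0+3·8+4·3 = 36
T: 6·2+6·0 = 12 | 5·0+3·0+4·3 = 12
B: 6·0+6·7 = 42 | 5·6+3·0+4·3 = 42
J: 6·4+6·3 = 42 | 5·3+3·1+4·6 = 42
gcd(6,6,5,3,4) = 1

Coefficients: [6, 6, 5, 3, 4]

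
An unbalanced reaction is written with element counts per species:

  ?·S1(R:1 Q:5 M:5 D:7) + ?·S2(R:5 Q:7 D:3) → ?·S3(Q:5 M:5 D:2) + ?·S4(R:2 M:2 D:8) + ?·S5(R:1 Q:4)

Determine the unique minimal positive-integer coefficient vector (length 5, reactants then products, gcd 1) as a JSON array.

Coefficients: [6, 2, 4, 5, 6]

R: 6·1+2·5 = 16 | 4·0+5·2+6·1 = 16
Q: 6·5+2·7 = 44 | 4·5+5·0+6·4 = 44
M: 6·5+2·0 = 30 | 4·5+5·2+6·0 = 30
D: 6·7+2·3 = 48 | 4·2+5·8+6·0 = 48
gcd(6,2,4,5,6) = 1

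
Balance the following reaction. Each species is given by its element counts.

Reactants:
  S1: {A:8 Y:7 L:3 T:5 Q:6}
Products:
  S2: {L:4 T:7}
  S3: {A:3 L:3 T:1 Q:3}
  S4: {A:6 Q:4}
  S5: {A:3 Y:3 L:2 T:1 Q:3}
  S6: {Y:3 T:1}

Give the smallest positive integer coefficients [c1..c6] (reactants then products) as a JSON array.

A: 3·8 = 24 | 1·0+1·3+3·6+1·3+6·0 = 24
Y: 3·7 = 21 | 1·0+1·0+3·0+1·3+6·3 = 21
L: 3·3 = 9 | 1·4+1·3+3·0+1·2+6·0 = 9
T: 3·5 = 15 | 1·7+1·1+3·0+1·1+6·1 = 15
Q: 3·6 = 18 | 1·0+1·3+3·4+1·3+6·0 = 18
gcd(3,1,1,3,1,6) = 1

Coefficients: [3, 1, 1, 3, 1, 6]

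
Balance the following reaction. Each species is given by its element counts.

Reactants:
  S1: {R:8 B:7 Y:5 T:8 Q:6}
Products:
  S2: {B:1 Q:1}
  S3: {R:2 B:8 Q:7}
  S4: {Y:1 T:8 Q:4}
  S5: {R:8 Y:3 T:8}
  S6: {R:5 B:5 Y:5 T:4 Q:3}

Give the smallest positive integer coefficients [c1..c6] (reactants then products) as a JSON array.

Coefficients: [6, 6, 2, 1, 3, 4]

R: 6·8 = 48 | 6·0+2·2+1·0+3·8+4·5 = 48
B: 6·7 = 42 | 6·1+2·8+1·0+3·0+4·5 = 42
Y: 6·5 = 30 | 6·0+2·0+1·1+3·3+4·5 = 30
T: 6·8 = 48 | 6·0+2·0+1·8+3·8+4·4 = 48
Q: 6·6 = 36 | 6·1+2·7+1·4+3·0+4·3 = 36
gcd(6,6,2,1,3,4) = 1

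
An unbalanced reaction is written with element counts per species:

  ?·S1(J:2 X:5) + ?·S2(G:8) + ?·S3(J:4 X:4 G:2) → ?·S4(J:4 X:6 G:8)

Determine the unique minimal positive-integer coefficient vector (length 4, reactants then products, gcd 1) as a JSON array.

Coefficients: [4, 5, 4, 6]

J: 4·2+5·0+4·4 = 24 | 6·4 = 24
X: 4·5+5·0+4·4 = 36 | 6·6 = 36
G: 4·0+5·8+4·2 = 48 | 6·8 = 48
gcd(4,5,4,6) = 1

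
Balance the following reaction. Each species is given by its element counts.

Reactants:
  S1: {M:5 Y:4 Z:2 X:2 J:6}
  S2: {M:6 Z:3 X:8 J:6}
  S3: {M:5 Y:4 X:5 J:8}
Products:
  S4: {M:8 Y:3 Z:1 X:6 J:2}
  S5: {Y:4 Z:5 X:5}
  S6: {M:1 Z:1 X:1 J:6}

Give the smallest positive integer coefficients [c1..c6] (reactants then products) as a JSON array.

Coefficients: [3, 3, 1, 4, 1, 6]

M: 3·5+3·6+1·5 = 38 | 4·8+1·0+6·1 = 38
Y: 3·4+3·0+1·4 = 16 | 4·3+1·4+6·0 = 16
Z: 3·2+3·3+1·0 = 15 | 4·1+1·5+6·1 = 15
X: 3·2+3·8+1·5 = 35 | 4·6+1·5+6·1 = 35
J: 3·6+3·6+1·8 = 44 | 4·2+1·0+6·6 = 44
gcd(3,3,1,4,1,6) = 1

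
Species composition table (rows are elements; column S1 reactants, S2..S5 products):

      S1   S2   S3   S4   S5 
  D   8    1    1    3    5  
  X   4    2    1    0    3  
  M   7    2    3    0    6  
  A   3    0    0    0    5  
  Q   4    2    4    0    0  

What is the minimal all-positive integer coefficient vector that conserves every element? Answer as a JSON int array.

D: 5·8 = 40 | 4·1+3·1+6·3+3·5 = 40
X: 5·4 = 20 | 4·2+3·1+6·0+3·3 = 20
M: 5·7 = 35 | 4·2+3·3+6·0+3·6 = 35
A: 5·3 = 15 | 4·0+3·0+6·0+3·5 = 15
Q: 5·4 = 20 | 4·2+3·4+6·0+3·0 = 20
gcd(5,4,3,6,3) = 1

Coefficients: [5, 4, 3, 6, 3]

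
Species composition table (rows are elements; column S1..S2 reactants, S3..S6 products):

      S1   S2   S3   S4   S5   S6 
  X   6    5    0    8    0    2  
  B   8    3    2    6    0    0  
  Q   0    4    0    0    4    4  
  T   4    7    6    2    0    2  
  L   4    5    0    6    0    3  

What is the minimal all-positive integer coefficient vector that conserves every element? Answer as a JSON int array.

Coefficients: [3, 6, 6, 5, 2, 4]

X: 3·6+6·5 = 48 | 6·0+5·8+2·0+4·2 = 48
B: 3·8+6·3 = 42 | 6·2+5·6+2·0+4·0 = 42
Q: 3·0+6·4 = 24 | 6·0+5·0+2·4+4·4 = 24
T: 3·4+6·7 = 54 | 6·6+5·2+2·0+4·2 = 54
L: 3·4+6·5 = 42 | 6·0+5·6+2·0+4·3 = 42
gcd(3,6,6,5,2,4) = 1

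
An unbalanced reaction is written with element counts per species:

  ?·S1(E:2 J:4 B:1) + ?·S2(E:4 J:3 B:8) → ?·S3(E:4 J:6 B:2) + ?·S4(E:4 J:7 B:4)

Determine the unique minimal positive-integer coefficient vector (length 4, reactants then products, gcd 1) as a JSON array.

Coefficients: [6, 1, 1, 3]

E: 6·2+1·4 = 16 | 1·4+3·4 = 16
J: 6·4+1·3 = 27 | 1·6+3·7 = 27
B: 6·1+1·8 = 14 | 1·2+3·4 = 14
gcd(6,1,1,3) = 1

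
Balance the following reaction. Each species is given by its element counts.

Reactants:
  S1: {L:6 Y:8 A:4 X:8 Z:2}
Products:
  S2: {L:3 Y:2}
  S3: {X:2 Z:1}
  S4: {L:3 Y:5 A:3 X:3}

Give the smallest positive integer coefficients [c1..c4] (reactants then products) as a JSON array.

L: 3·6 = 18 | 2·3+6·0+4·3 = 18
Y: 3·8 = 24 | 2·2+6·0+4·5 = 24
A: 3·4 = 12 | 2·0+6·0+4·3 = 12
X: 3·8 = 24 | 2·0+6·2+4·3 = 24
Z: 3·2 = 6 | 2·0+6·1+4·0 = 6
gcd(3,2,6,4) = 1

Coefficients: [3, 2, 6, 4]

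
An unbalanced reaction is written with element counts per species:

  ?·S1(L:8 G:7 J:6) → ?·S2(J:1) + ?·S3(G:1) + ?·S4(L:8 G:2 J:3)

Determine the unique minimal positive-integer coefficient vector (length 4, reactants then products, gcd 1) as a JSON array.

Coefficients: [1, 3, 5, 1]

L: 1·8 = 8 | 3·0+5·0+1·8 = 8
G: 1·7 = 7 | 3·0+5·1+1·2 = 7
J: 1·6 = 6 | 3·1+5·0+1·3 = 6
gcd(1,3,5,1) = 1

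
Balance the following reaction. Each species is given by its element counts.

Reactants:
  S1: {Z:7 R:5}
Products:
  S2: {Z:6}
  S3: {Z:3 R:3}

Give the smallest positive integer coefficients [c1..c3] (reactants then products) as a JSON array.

Coefficients: [3, 1, 5]

Z: 3·7 = 21 | 1·6+5·3 = 21
R: 3·5 = 15 | 1·0+5·3 = 15
gcd(3,1,5) = 1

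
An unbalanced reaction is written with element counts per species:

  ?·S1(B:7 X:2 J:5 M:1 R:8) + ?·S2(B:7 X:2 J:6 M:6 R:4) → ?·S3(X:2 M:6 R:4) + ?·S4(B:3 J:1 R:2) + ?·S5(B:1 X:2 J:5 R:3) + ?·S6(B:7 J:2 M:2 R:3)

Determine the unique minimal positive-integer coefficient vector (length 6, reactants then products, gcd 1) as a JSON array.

Coefficients: [4, 3, 2, 3, 5, 5]

B: 4·7+3·7 = 49 | 2·0+3·3+5·1+5·7 = 49
X: 4·2+3·2 = 14 | 2·2+3·0+5·2+5·0 = 14
J: 4·5+3·6 = 38 | 2·0+3·1+5·5+5·2 = 38
M: 4·1+3·6 = 22 | 2·6+3·0+5·0+5·2 = 22
R: 4·8+3·4 = 44 | 2·4+3·2+5·3+5·3 = 44
gcd(4,3,2,3,5,5) = 1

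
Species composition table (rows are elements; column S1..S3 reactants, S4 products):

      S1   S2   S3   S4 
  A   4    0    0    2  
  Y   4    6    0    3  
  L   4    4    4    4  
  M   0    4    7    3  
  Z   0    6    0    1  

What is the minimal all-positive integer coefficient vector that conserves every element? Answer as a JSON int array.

Coefficients: [3, 1, 2, 6]

A: 3·4+1·0+2·0 = 12 | 6·2 = 12
Y: 3·4+1·6+2·0 = 18 | 6·3 = 18
L: 3·4+1·4+2·4 = 24 | 6·4 = 24
M: 3·0+1·4+2·7 = 18 | 6·3 = 18
Z: 3·0+1·6+2·0 = 6 | 6·1 = 6
gcd(3,1,2,6) = 1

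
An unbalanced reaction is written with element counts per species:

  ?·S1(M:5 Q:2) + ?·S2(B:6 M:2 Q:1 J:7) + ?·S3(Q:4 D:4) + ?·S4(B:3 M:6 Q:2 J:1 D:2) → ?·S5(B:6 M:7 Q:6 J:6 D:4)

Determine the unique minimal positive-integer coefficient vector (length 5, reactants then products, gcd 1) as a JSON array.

B: 3·0+4·6+4·0+2·3 = 30 | 5·6 = 30
M: 3·5+4·2+4·0+2·6 = 35 | 5·7 = 35
Q: 3·2+4·1+4·4+2·2 = 30 | 5·6 = 30
J: 3·0+4·7+4·0+2·1 = 30 | 5·6 = 30
D: 3·0+4·0+4·4+2·2 = 20 | 5·4 = 20
gcd(3,4,4,2,5) = 1

Coefficients: [3, 4, 4, 2, 5]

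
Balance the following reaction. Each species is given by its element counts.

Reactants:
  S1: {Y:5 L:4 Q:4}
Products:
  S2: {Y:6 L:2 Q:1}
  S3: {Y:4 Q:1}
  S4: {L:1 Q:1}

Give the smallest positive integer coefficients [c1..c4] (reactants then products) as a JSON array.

Coefficients: [2, 1, 1, 6]

Y: 2·5 = 10 | 1·6+1·4+6·0 = 10
L: 2·4 = 8 | 1·2+1·0+6·1 = 8
Q: 2·4 = 8 | 1·1+1·1+6·1 = 8
gcd(2,1,1,6) = 1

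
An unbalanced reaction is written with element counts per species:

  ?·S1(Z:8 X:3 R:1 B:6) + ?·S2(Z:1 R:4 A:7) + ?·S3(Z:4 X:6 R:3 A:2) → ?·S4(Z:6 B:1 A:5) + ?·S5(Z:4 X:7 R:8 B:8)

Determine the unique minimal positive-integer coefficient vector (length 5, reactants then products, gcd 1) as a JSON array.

Z: 5·8+4·1+1·4 = 48 | 6·6+3·4 = 48
X: 5·3+4·0+1·6 = 21 | 6·0+3·7 = 21
R: 5·1+4·4+1·3 = 24 | 6·0+3·8 = 24
B: 5·6+4·0+1·0 = 30 | 6·1+3·8 = 30
A: 5·0+4·7+1·2 = 30 | 6·5+3·0 = 30
gcd(5,4,1,6,3) = 1

Coefficients: [5, 4, 1, 6, 3]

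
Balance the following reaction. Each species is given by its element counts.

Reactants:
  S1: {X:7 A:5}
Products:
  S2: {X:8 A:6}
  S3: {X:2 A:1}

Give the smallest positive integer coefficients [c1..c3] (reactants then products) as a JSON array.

X: 4·7 = 28 | 3·8+2·2 = 28
A: 4·5 = 20 | 3·6+2·1 = 20
gcd(4,3,2) = 1

Coefficients: [4, 3, 2]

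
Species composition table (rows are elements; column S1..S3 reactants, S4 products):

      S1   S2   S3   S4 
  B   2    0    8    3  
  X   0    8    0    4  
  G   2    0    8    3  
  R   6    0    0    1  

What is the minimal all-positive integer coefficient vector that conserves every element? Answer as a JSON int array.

B: 1·2+3·0+2·8 = 18 | 6·3 = 18
X: 1·0+3·8+2·0 = 24 | 6·4 = 24
G: 1·2+3·0+2·8 = 18 | 6·3 = 18
R: 1·6+3·0+2·0 = 6 | 6·1 = 6
gcd(1,3,2,6) = 1

Coefficients: [1, 3, 2, 6]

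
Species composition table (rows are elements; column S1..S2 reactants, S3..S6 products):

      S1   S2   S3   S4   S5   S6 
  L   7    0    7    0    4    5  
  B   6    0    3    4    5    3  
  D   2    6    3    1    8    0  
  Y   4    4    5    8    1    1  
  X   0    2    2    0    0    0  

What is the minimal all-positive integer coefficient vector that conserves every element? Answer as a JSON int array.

Coefficients: [3, 1, 1, 1, 1, 2]

L: 3·7+1·0 = 21 | 1·7+1·0+1·4+2·5 = 21
B: 3·6+1·0 = 18 | 1·3+1·4+1·5+2·3 = 18
D: 3·2+1·6 = 12 | 1·3+1·1+1·8+2·0 = 12
Y: 3·4+1·4 = 16 | 1·5+1·8+1·1+2·1 = 16
X: 3·0+1·2 = 2 | 1·2+1·0+1·0+2·0 = 2
gcd(3,1,1,1,1,2) = 1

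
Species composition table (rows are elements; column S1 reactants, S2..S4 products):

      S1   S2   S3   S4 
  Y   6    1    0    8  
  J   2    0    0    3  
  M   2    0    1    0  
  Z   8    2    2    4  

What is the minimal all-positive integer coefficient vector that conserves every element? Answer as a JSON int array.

Y: 3·6 = 18 | 2·1+6·0+2·8 = 18
J: 3·2 = 6 | 2·0+6·0+2·3 = 6
M: 3·2 = 6 | 2·0+6·1+2·0 = 6
Z: 3·8 = 24 | 2·2+6·2+2·4 = 24
gcd(3,2,6,2) = 1

Coefficients: [3, 2, 6, 2]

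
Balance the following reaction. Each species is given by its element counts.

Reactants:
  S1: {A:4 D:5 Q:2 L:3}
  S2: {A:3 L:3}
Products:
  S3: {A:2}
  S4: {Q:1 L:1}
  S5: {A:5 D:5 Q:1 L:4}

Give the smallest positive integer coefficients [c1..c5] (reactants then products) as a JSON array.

A: 6·4+4·3 = 36 | 3·2+6·0+6·5 = 36
D: 6·5+4·0 = 30 | 3·0+6·0+6·5 = 30
Q: 6·2+4·0 = 12 | 3·0+6·1+6·1 = 12
L: 6·3+4·3 = 30 | 3·0+6·1+6·4 = 30
gcd(6,4,3,6,6) = 1

Coefficients: [6, 4, 3, 6, 6]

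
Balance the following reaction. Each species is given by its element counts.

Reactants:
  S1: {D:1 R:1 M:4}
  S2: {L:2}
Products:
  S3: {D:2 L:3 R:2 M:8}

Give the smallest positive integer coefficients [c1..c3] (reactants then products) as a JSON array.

D: 4·1+3·0 = 4 | 2·2 = 4
L: 4·0+3·2 = 6 | 2·3 = 6
R: 4·1+3·0 = 4 | 2·2 = 4
M: 4·4+3·0 = 16 | 2·8 = 16
gcd(4,3,2) = 1

Coefficients: [4, 3, 2]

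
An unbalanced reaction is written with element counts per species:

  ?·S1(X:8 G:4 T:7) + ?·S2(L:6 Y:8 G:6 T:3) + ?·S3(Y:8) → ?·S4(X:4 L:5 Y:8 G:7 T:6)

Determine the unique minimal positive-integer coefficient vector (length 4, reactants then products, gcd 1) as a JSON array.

X: 3·8+5·0+1·0 = 24 | 6·4 = 24
L: 3·0+5·6+1·0 = 30 | 6·5 = 30
Y: 3·0+5·8+1·8 = 48 | 6·8 = 48
G: 3·4+5·6+1·0 = 42 | 6·7 = 42
T: 3·7+5·3+1·0 = 36 | 6·6 = 36
gcd(3,5,1,6) = 1

Coefficients: [3, 5, 1, 6]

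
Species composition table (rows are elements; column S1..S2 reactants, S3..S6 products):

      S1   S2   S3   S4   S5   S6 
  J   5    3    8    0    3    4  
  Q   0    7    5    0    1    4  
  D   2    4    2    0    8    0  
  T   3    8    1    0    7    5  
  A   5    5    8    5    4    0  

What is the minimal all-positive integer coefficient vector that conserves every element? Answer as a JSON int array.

Coefficients: [5, 4, 1, 5, 3, 5]

J: 5·5+4·3 = 37 | 1·8+5·0+3·3+5·4 = 37
Q: 5·0+4·7 = 28 | 1·5+5·0+3·1+5·4 = 28
D: 5·2+4·4 = 26 | 1·2+5·0+3·8+5·0 = 26
T: 5·3+4·8 = 47 | 1·1+5·0+3·7+5·5 = 47
A: 5·5+4·5 = 45 | 1·8+5·5+3·4+5·0 = 45
gcd(5,4,1,5,3,5) = 1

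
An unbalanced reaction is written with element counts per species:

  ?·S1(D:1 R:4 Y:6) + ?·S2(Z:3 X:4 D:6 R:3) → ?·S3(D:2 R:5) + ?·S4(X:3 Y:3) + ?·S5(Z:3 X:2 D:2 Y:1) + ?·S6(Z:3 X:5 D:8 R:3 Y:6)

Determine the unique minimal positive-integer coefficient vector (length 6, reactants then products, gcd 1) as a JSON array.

Z: 4·0+6·3 = 18 | 5·0+1·0+3·3+3·3 = 18
X: 4·0+6·4 = 24 | 5·0+1·3+3·2+3·5 = 24
D: 4·1+6·6 = 40 | 5·2+1·0+3·2+3·8 = 40
R: 4·4+6·3 = 34 | 5·5+1·0+3·0+3·3 = 34
Y: 4·6+6·0 = 24 | 5·0+1·3+3·1+3·6 = 24
gcd(4,6,5,1,3,3) = 1

Coefficients: [4, 6, 5, 1, 3, 3]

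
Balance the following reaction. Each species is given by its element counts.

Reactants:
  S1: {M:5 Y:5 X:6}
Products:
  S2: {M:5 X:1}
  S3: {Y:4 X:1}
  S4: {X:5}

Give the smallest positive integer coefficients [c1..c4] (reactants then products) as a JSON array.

M: 4·5 = 20 | 4·5+5·0+3·0 = 20
Y: 4·5 = 20 | 4·0+5·4+3·0 = 20
X: 4·6 = 24 | 4·1+5·1+3·5 = 24
gcd(4,4,5,3) = 1

Coefficients: [4, 4, 5, 3]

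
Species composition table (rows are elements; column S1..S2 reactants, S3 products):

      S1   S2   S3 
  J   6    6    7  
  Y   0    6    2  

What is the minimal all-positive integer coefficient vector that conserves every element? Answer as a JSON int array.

J: 5·6+2·6 = 42 | 6·7 = 42
Y: 5·0+2·6 = 12 | 6·2 = 12
gcd(5,2,6) = 1

Coefficients: [5, 2, 6]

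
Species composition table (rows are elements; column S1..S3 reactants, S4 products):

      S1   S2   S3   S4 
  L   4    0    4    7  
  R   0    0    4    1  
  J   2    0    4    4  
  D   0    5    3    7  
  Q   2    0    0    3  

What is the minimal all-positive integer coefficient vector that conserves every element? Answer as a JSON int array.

Coefficients: [6, 5, 1, 4]

L: 6·4+5·0+1·4 = 28 | 4·7 = 28
R: 6·0+5·0+1·4 = 4 | 4·1 = 4
J: 6·2+5·0+1·4 = 16 | 4·4 = 16
D: 6·0+5·5+1·3 = 28 | 4·7 = 28
Q: 6·2+5·0+1·0 = 12 | 4·3 = 12
gcd(6,5,1,4) = 1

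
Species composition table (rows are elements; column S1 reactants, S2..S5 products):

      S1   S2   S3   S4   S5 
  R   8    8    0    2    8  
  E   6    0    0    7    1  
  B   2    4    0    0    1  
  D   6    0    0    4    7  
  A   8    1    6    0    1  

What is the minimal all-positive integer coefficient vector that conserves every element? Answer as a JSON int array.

Coefficients: [5, 2, 6, 4, 2]

R: 5·8 = 40 | 2·8+6·0+4·2+2·8 = 40
E: 5·6 = 30 | 2·0+6·0+4·7+2·1 = 30
B: 5·2 = 10 | 2·4+6·0+4·0+2·1 = 10
D: 5·6 = 30 | 2·0+6·0+4·4+2·7 = 30
A: 5·8 = 40 | 2·1+6·6+4·0+2·1 = 40
gcd(5,2,6,4,2) = 1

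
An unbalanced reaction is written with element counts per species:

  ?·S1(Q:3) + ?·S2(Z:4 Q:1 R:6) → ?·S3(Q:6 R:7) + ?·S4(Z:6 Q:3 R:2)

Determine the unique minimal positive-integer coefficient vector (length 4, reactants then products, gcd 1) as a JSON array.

Z: 5·0+3·4 = 12 | 2·0+2·6 = 12
Q: 5·3+3·1 = 18 | 2·6+2·3 = 18
R: 5·0+3·6 = 18 | 2·7+2·2 = 18
gcd(5,3,2,2) = 1

Coefficients: [5, 3, 2, 2]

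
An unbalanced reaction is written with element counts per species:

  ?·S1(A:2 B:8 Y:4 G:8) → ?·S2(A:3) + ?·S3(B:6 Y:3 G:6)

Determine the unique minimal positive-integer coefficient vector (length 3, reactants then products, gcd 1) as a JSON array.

A: 3·2 = 6 | 2·3+4·0 = 6
B: 3·8 = 24 | 2·0+4·6 = 24
Y: 3·4 = 12 | 2·0+4·3 = 12
G: 3·8 = 24 | 2·0+4·6 = 24
gcd(3,2,4) = 1

Coefficients: [3, 2, 4]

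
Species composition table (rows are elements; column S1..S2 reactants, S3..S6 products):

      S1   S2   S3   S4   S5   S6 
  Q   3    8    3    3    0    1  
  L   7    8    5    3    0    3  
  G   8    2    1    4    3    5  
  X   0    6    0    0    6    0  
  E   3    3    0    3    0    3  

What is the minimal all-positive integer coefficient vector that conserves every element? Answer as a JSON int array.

Coefficients: [5, 2, 6, 3, 2, 4]

Q: 5·3+2·8 = 31 | 6·3+3·3+2·0+4·1 = 31
L: 5·7+2·8 = 51 | 6·5+3·3+2·0+4·3 = 51
G: 5·8+2·2 = 44 | 6·1+3·4+2·3+4·5 = 44
X: 5·0+2·6 = 12 | 6·0+3·0+2·6+4·0 = 12
E: 5·3+2·3 = 21 | 6·0+3·3+2·0+4·3 = 21
gcd(5,2,6,3,2,4) = 1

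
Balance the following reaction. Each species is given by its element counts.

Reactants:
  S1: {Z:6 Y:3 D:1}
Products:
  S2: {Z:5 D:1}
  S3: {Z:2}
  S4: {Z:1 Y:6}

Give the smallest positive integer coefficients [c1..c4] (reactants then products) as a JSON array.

Coefficients: [4, 4, 1, 2]

Z: 4·6 = 24 | 4·5+1·2+2·1 = 24
Y: 4·3 = 12 | 4·0+1·0+2·6 = 12
D: 4·1 = 4 | 4·1+1·0+2·0 = 4
gcd(4,4,1,2) = 1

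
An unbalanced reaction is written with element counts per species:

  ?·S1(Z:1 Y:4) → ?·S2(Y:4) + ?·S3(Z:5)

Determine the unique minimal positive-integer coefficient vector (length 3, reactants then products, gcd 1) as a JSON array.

Z: 5·1 = 5 | 5·0+1·5 = 5
Y: 5·4 = 20 | 5·4+1·0 = 20
gcd(5,5,1) = 1

Coefficients: [5, 5, 1]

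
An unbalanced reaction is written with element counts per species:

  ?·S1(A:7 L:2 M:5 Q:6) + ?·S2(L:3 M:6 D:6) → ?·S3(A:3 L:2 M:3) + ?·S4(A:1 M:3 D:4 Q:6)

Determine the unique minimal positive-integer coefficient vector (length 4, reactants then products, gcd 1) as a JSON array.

Coefficients: [3, 2, 6, 3]

A: 3·7+2·0 = 21 | 6·3+3·1 = 21
L: 3·2+2·3 = 12 | 6·2+3·0 = 12
M: 3·5+2·6 = 27 | 6·3+3·3 = 27
D: 3·0+2·6 = 12 | 6·0+3·4 = 12
Q: 3·6+2·0 = 18 | 6·0+3·6 = 18
gcd(3,2,6,3) = 1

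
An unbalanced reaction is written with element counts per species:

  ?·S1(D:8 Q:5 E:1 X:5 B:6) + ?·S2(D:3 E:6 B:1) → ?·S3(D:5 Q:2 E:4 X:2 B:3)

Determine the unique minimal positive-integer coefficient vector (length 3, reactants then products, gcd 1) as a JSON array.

Coefficients: [2, 3, 5]

D: 2·8+3·3 = 25 | 5·5 = 25
Q: 2·5+3·0 = 10 | 5·2 = 10
E: 2·1+3·6 = 20 | 5·4 = 20
X: 2·5+3·0 = 10 | 5·2 = 10
B: 2·6+3·1 = 15 | 5·3 = 15
gcd(2,3,5) = 1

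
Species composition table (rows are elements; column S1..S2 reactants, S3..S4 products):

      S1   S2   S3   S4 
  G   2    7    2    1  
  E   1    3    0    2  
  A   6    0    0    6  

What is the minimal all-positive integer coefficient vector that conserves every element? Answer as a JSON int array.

G: 3·2+1·7 = 13 | 5·2+3·1 = 13
E: 3·1+1·3 = 6 | 5·0+3·2 = 6
A: 3·6+1·0 = 18 | 5·0+3·6 = 18
gcd(3,1,5,3) = 1

Coefficients: [3, 1, 5, 3]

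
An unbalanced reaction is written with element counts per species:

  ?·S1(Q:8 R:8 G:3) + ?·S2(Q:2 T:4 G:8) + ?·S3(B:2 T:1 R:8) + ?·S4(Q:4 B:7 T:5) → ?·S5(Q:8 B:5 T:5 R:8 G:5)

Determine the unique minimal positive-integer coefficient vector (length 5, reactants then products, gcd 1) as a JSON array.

Q: 3·8+2·2+2·0+3·4 = 40 | 5·8 = 40
B: 3·0+2·0+2·2+3·7 = 25 | 5·5 = 25
T: 3·0+2·4+2·1+3·5 = 25 | 5·5 = 25
R: 3·8+2·0+2·8+3·0 = 40 | 5·8 = 40
G: 3·3+2·8+2·0+3·0 = 25 | 5·5 = 25
gcd(3,2,2,3,5) = 1

Coefficients: [3, 2, 2, 3, 5]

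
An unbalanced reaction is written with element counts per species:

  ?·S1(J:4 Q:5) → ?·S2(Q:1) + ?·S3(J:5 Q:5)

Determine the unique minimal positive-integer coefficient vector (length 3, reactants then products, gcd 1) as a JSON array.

J: 5·4 = 20 | 5·0+4·5 = 20
Q: 5·5 = 25 | 5·1+4·5 = 25
gcd(5,5,4) = 1

Coefficients: [5, 5, 4]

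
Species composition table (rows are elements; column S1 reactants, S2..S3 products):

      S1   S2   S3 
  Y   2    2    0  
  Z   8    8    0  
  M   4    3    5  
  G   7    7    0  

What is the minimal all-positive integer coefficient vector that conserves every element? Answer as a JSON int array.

Y: 5·2 = 10 | 5·2+1·0 = 10
Z: 5·8 = 40 | 5·8+1·0 = 40
M: 5·4 = 20 | 5·3+1·5 = 20
G: 5·7 = 35 | 5·7+1·0 = 35
gcd(5,5,1) = 1

Coefficients: [5, 5, 1]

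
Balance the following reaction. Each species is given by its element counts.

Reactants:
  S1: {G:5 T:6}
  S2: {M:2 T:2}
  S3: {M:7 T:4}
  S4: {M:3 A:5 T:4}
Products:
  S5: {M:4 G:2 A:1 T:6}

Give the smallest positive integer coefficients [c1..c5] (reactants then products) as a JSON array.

M: 2·0+5·2+1·7+1·3 = 20 | 5·4 = 20
G: 2·5+5·0+1·0+1·0 = 10 | 5·2 = 10
A: 2·0+5·0+1·0+1·5 = 5 | 5·1 = 5
T: 2·6+5·2+1·4+1·4 = 30 | 5·6 = 30
gcd(2,5,1,1,5) = 1

Coefficients: [2, 5, 1, 1, 5]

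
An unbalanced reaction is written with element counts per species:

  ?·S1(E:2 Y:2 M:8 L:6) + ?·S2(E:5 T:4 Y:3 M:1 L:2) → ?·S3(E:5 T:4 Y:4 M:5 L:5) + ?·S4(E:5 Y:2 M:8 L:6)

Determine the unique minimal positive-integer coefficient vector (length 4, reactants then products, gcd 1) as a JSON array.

E: 5·2+6·5 = 40 | 6·5+2·5 = 40
T: 5·0+6·4 = 24 | 6·4+2·0 = 24
Y: 5·2+6·3 = 28 | 6·4+2·2 = 28
M: 5·8+6·1 = 46 | 6·5+2·8 = 46
L: 5·6+6·2 = 42 | 6·5+2·6 = 42
gcd(5,6,6,2) = 1

Coefficients: [5, 6, 6, 2]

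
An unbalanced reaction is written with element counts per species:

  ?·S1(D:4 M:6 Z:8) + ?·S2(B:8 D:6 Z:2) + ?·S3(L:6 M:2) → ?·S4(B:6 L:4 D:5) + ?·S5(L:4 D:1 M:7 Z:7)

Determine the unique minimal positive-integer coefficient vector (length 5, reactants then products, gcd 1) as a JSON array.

B: 1·0+3·8+4·0 = 24 | 4·6+2·0 = 24
L: 1·0+3·0+4·6 = 24 | 4·4+2·4 = 24
D: 1·4+3·6+4·0 = 22 | 4·5+2·1 = 22
M: 1·6+3·0+4·2 = 14 | 4·0+2·7 = 14
Z: 1·8+3·2+4·0 = 14 | 4·0+2·7 = 14
gcd(1,3,4,4,2) = 1

Coefficients: [1, 3, 4, 4, 2]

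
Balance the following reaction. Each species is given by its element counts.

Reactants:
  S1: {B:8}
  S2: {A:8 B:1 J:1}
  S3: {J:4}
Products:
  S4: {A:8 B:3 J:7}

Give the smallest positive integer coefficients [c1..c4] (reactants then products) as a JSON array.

A: 1·0+4·8+6·0 = 32 | 4·8 = 32
B: 1·8+4·1+6·0 = 12 | 4·3 = 12
J: 1·0+4·1+6·4 = 28 | 4·7 = 28
gcd(1,4,6,4) = 1

Coefficients: [1, 4, 6, 4]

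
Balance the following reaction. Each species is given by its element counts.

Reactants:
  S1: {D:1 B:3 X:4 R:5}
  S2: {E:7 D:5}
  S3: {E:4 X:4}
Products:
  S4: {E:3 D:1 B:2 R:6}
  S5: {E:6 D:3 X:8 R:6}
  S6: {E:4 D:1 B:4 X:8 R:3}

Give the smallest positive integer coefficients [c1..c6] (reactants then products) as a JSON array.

Coefficients: [6, 1, 6, 1, 2, 4]

E: 6·0+1·7+6·4 = 31 | 1·3+2·6+4·4 = 31
D: 6·1+1·5+6·0 = 11 | 1·1+2·3+4·1 = 11
B: 6·3+1·0+6·0 = 18 | 1·2+2·0+4·4 = 18
X: 6·4+1·0+6·4 = 48 | 1·0+2·8+4·8 = 48
R: 6·5+1·0+6·0 = 30 | 1·6+2·6+4·3 = 30
gcd(6,1,6,1,2,4) = 1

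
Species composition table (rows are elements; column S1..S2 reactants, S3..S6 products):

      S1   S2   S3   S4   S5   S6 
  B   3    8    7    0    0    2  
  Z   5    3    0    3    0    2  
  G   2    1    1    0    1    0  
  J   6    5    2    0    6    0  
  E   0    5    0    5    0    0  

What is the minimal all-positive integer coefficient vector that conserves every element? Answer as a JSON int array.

Coefficients: [2, 4, 4, 4, 4, 5]

B: 2·3+4·8 = 38 | 4·7+4·0+4·0+5·2 = 38
Z: 2·5+4·3 = 22 | 4·0+4·3+4·0+5·2 = 22
G: 2·2+4·1 = 8 | 4·1+4·0+4·1+5·0 = 8
J: 2·6+4·5 = 32 | 4·2+4·0+4·6+5·0 = 32
E: 2·0+4·5 = 20 | 4·0+4·5+4·0+5·0 = 20
gcd(2,4,4,4,4,5) = 1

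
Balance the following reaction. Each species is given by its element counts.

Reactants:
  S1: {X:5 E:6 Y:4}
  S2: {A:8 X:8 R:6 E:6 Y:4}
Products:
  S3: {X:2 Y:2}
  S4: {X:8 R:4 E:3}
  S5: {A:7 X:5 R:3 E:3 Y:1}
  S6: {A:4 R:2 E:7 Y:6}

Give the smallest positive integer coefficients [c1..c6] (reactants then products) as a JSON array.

Coefficients: [2, 5, 3, 3, 4, 3]

A: 2·0+5·8 = 40 | 3·0+3·0+4·7+3·4 = 40
X: 2·5+5·8 = 50 | 3·2+3·8+4·5+3·0 = 50
R: 2·0+5·6 = 30 | 3·0+3·4+4·3+3·2 = 30
E: 2·6+5·6 = 42 | 3·0+3·3+4·3+3·7 = 42
Y: 2·4+5·4 = 28 | 3·2+3·0+4·1+3·6 = 28
gcd(2,5,3,3,4,3) = 1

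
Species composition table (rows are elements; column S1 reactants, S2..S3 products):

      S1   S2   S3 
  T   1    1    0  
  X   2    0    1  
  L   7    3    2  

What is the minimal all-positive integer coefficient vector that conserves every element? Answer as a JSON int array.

T: 1·1 = 1 | 1·1+2·0 = 1
X: 1·2 = 2 | 1·0+2·1 = 2
L: 1·7 = 7 | 1·3+2·2 = 7
gcd(1,1,2) = 1

Coefficients: [1, 1, 2]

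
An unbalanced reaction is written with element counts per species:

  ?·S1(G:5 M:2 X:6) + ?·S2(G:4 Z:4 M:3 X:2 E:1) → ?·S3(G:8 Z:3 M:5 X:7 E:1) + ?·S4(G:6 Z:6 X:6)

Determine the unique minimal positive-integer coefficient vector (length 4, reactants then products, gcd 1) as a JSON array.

Coefficients: [6, 6, 6, 1]

G: 6·5+6·4 = 54 | 6·8+1·6 = 54
Z: 6·0+6·4 = 24 | 6·3+1·6 = 24
M: 6·2+6·3 = 30 | 6·5+1·0 = 30
X: 6·6+6·2 = 48 | 6·7+1·6 = 48
E: 6·0+6·1 = 6 | 6·1+1·0 = 6
gcd(6,6,6,1) = 1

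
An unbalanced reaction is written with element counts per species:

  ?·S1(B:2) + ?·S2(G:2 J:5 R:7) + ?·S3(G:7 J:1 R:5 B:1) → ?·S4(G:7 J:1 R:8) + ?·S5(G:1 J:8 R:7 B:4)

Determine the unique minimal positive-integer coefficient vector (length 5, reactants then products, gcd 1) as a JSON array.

G: 5·0+5·2+2·7 = 24 | 3·7+3·1 = 24
J: 5·0+5·5+2·1 = 27 | 3·1+3·8 = 27
R: 5·0+5·7+2·5 = 45 | 3·8+3·7 = 45
B: 5·2+5·0+2·1 = 12 | 3·0+3·4 = 12
gcd(5,5,2,3,3) = 1

Coefficients: [5, 5, 2, 3, 3]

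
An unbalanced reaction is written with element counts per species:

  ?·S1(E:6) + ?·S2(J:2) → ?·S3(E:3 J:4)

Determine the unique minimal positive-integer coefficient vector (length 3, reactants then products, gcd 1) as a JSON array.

Coefficients: [1, 4, 2]

E: 1·6+4·0 = 6 | 2·3 = 6
J: 1·0+4·2 = 8 | 2·4 = 8
gcd(1,4,2) = 1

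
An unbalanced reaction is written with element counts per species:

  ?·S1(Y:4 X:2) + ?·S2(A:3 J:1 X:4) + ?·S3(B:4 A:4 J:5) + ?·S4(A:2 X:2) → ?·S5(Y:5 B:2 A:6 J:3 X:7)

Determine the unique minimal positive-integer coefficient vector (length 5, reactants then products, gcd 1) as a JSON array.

Coefficients: [5, 2, 2, 5, 4]

Y: 5·4+2·0+2·0+5·0 = 20 | 4·5 = 20
B: 5·0+2·0+2·4+5·0 = 8 | 4·2 = 8
A: 5·0+2·3+2·4+5·2 = 24 | 4·6 = 24
J: 5·0+2·1+2·5+5·0 = 12 | 4·3 = 12
X: 5·2+2·4+2·0+5·2 = 28 | 4·7 = 28
gcd(5,2,2,5,4) = 1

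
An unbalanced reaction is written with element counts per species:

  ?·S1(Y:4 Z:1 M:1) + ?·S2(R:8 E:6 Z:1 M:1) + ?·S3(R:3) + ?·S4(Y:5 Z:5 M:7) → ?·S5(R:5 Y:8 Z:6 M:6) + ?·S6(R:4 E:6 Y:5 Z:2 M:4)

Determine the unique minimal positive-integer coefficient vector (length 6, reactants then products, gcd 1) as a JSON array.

R: 6·0+3·8+1·3+3·0 = 27 | 3·5+3·4 = 27
E: 6·0+3·6+1·0+3·0 = 18 | 3·0+3·6 = 18
Y: 6·4+3·0+1·0+3·5 = 39 | 3·8+3·5 = 39
Z: 6·1+3·1+1·0+3·5 = 24 | 3·6+3·2 = 24
M: 6·1+3·1+1·0+3·7 = 30 | 3·6+3·4 = 30
gcd(6,3,1,3,3,3) = 1

Coefficients: [6, 3, 1, 3, 3, 3]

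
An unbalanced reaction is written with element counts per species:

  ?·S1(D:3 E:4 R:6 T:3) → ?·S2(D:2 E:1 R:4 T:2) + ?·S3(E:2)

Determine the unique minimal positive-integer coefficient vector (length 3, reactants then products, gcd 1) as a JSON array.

D: 4·3 = 12 | 6·2+5·0 = 12
E: 4·4 = 16 | 6·1+5·2 = 16
R: 4·6 = 24 | 6·4+5·0 = 24
T: 4·3 = 12 | 6·2+5·0 = 12
gcd(4,6,5) = 1

Coefficients: [4, 6, 5]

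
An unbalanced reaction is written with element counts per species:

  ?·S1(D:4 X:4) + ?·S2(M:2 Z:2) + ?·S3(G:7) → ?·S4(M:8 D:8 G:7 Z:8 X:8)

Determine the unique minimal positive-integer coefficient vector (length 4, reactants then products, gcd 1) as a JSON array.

Coefficients: [2, 4, 1, 1]

M: 2·0+4·2+1·0 = 8 | 1·8 = 8
D: 2·4+4·0+1·0 = 8 | 1·8 = 8
G: 2·0+4·0+1·7 = 7 | 1·7 = 7
Z: 2·0+4·2+1·0 = 8 | 1·8 = 8
X: 2·4+4·0+1·0 = 8 | 1·8 = 8
gcd(2,4,1,1) = 1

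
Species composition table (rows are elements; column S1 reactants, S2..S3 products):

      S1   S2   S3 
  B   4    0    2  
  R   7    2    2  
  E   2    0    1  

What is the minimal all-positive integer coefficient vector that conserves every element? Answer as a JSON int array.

B: 2·4 = 8 | 3·0+4·2 = 8
R: 2·7 = 14 | 3·2+4·2 = 14
E: 2·2 = 4 | 3·0+4·1 = 4
gcd(2,3,4) = 1

Coefficients: [2, 3, 4]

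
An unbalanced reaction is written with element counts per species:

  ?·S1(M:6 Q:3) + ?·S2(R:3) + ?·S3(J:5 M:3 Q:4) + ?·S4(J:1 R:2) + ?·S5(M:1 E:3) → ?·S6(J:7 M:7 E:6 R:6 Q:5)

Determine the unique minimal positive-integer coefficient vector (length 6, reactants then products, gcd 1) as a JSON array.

J: 1·0+2·0+3·5+6·1+6·0 = 21 | 3·7 = 21
M: 1·6+2·0+3·3+6·0+6·1 = 21 | 3·7 = 21
E: 1·0+2·0+3·0+6·0+6·3 = 18 | 3·6 = 18
R: 1·0+2·3+3·0+6·2+6·0 = 18 | 3·6 = 18
Q: 1·3+2·0+3·4+6·0+6·0 = 15 | 3·5 = 15
gcd(1,2,3,6,6,3) = 1

Coefficients: [1, 2, 3, 6, 6, 3]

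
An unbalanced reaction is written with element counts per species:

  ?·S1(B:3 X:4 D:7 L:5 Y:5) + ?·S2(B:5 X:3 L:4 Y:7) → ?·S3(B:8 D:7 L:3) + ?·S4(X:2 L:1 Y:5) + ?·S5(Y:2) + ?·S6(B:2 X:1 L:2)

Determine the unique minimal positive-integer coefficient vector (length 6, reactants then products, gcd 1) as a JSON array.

B: 1·3+3·5 = 18 | 1·8+4·0+3·0+5·2 = 18
X: 1·4+3·3 = 13 | 1·0+4·2+3·0+5·1 = 13
D: 1·7+3·0 = 7 | 1·7+4·0+3·0+5·0 = 7
L: 1·5+3·4 = 17 | 1·3+4·1+3·0+5·2 = 17
Y: 1·5+3·7 = 26 | 1·0+4·5+3·2+5·0 = 26
gcd(1,3,1,4,3,5) = 1

Coefficients: [1, 3, 1, 4, 3, 5]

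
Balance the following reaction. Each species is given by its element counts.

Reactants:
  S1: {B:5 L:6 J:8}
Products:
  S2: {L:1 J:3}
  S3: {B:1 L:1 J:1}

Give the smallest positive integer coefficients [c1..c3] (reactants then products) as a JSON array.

Coefficients: [1, 1, 5]

B: 1·5 = 5 | 1·0+5·1 = 5
L: 1·6 = 6 | 1·1+5·1 = 6
J: 1·8 = 8 | 1·3+5·1 = 8
gcd(1,1,5) = 1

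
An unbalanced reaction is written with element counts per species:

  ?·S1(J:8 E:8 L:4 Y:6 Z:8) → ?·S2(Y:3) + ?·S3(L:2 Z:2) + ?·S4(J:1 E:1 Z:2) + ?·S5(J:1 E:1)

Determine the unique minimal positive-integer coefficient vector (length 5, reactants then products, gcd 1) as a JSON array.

Coefficients: [1, 2, 2, 2, 6]

J: 1·8 = 8 | 2·0+2·0+2·1+6·1 = 8
E: 1·8 = 8 | 2·0+2·0+2·1+6·1 = 8
L: 1·4 = 4 | 2·0+2·2+2·0+6·0 = 4
Y: 1·6 = 6 | 2·3+2·0+2·0+6·0 = 6
Z: 1·8 = 8 | 2·0+2·2+2·2+6·0 = 8
gcd(1,2,2,2,6) = 1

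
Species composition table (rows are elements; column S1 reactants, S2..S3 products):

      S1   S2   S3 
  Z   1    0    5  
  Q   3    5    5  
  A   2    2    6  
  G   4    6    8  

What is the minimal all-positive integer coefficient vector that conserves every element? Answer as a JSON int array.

Z: 5·1 = 5 | 2·0+1·5 = 5
Q: 5·3 = 15 | 2·5+1·5 = 15
A: 5·2 = 10 | 2·2+1·6 = 10
G: 5·4 = 20 | 2·6+1·8 = 20
gcd(5,2,1) = 1

Coefficients: [5, 2, 1]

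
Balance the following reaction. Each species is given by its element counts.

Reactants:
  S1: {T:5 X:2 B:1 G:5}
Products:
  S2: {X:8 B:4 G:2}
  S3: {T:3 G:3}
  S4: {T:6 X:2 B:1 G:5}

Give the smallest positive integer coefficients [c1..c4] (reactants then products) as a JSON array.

T: 6·5 = 30 | 1·0+6·3+2·6 = 30
X: 6·2 = 12 | 1·8+6·0+2·2 = 12
B: 6·1 = 6 | 1·4+6·0+2·1 = 6
G: 6·5 = 30 | 1·2+6·3+2·5 = 30
gcd(6,1,6,2) = 1

Coefficients: [6, 1, 6, 2]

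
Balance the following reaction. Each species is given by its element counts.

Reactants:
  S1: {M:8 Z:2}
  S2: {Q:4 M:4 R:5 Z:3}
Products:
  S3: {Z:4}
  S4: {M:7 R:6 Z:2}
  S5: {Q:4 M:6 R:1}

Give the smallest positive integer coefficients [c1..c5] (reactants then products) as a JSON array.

Coefficients: [5, 6, 5, 4, 6]

Q: 5·0+6·4 = 24 | 5·0+4·0+6·4 = 24
M: 5·8+6·4 = 64 | 5·0+4·7+6·6 = 64
R: 5·0+6·5 = 30 | 5·0+4·6+6·1 = 30
Z: 5·2+6·3 = 28 | 5·4+4·2+6·0 = 28
gcd(5,6,5,4,6) = 1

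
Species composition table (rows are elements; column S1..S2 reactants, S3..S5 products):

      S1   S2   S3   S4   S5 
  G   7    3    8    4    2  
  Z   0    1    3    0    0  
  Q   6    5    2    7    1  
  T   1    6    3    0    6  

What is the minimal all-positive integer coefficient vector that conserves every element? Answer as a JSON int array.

G: 3·7+3·3 = 30 | 1·8+4·4+3·2 = 30
Z: 3·0+3·1 = 3 | 1·3+4·0+3·0 = 3
Q: 3·6+3·5 = 33 | 1·2+4·7+3·1 = 33
T: 3·1+3·6 = 21 | 1·3+4·0+3·6 = 21
gcd(3,3,1,4,3) = 1

Coefficients: [3, 3, 1, 4, 3]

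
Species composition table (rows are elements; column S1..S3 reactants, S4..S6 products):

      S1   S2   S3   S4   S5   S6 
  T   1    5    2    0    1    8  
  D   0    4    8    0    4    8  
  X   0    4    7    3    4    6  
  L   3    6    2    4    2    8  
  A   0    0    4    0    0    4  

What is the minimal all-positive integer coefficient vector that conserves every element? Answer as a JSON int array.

T: 2·1+4·5+3·2 = 28 | 1·0+4·1+3·8 = 28
D: 2·0+4·4+3·8 = 40 | 1·0+4·4+3·8 = 40
X: 2·0+4·4+3·7 = 37 | 1·3+4·4+3·6 = 37
L: 2·3+4·6+3·2 = 36 | 1·4+4·2+3·8 = 36
A: 2·0+4·0+3·4 = 12 | 1·0+4·0+3·4 = 12
gcd(2,4,3,1,4,3) = 1

Coefficients: [2, 4, 3, 1, 4, 3]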